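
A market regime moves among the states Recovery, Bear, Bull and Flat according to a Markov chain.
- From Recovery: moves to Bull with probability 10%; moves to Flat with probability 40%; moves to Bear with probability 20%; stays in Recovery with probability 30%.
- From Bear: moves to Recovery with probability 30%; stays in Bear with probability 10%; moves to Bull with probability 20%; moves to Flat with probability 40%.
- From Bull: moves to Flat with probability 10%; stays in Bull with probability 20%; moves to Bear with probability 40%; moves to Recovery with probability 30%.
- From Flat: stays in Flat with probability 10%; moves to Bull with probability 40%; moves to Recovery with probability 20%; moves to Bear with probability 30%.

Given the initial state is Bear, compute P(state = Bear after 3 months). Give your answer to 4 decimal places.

0.2450

Propagate the distribution vector 3 months from Bear.
After 0 months: (0.0000, 1.0000, 0.0000, 0.0000)
After 1 month: (0.3000, 0.1000, 0.2000, 0.4000)
After 2 months: (0.2600, 0.2700, 0.2500, 0.2200)
After 3 months: (0.2780, 0.2450, 0.2180, 0.2590)
P(in Bear after 3 months) = 0.2450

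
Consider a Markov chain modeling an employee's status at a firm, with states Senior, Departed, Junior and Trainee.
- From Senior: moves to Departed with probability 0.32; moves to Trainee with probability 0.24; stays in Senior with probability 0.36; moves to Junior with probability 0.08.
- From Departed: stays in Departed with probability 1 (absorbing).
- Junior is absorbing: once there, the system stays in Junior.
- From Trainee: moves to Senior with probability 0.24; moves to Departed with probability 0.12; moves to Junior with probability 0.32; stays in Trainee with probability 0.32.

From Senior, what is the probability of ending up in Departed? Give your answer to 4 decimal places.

0.6525

Let h(s) be the probability of absorption at Departed starting from transient state s. Then h(Departed) = 1 and h(Junior) = 0. By first-step analysis:
h(Senior) = 0.36·h(Senior) + 0.32·1 + 0.08·0 + 0.24·h(Trainee)
h(Trainee) = 0.24·h(Senior) + 0.12·1 + 0.32·0 + 0.32·h(Trainee)
Solving: h(Senior) = 0.6525, h(Trainee) = 0.4068.
Starting from Senior, the probability is 0.6525.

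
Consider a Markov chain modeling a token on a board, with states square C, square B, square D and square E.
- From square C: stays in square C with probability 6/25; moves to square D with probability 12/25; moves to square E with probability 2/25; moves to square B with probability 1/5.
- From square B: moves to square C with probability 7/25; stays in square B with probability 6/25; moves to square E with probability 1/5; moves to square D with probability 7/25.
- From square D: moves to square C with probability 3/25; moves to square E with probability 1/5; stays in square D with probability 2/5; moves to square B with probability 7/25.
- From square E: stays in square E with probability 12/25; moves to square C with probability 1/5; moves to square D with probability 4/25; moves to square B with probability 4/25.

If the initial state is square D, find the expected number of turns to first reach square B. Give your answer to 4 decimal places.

Let t(s) be the expected number of turns to first reach square B from state s, with t(square B) = 0. Conditioning on the first turn:
t(square C) = 1 + 0.24·t(square C) + 0.48·t(square D) + 0.08·t(square E)
t(square D) = 1 + 0.12·t(square C) + 0.4·t(square D) + 0.2·t(square E)
t(square E) = 1 + 0.2·t(square C) + 0.16·t(square D) + 0.48·t(square E)
Solving: t(square C) = 4.5006, t(square D) = 4.2174, t(square E) = 4.9517.
Expected turns from square D to square B: 4.2174.

4.2174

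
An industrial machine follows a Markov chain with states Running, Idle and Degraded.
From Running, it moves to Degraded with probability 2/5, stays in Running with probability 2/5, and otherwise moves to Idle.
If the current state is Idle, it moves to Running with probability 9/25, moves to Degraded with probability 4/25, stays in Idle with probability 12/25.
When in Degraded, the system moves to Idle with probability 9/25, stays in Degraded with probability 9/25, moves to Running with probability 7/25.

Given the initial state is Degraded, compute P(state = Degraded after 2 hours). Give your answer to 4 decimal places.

0.2992

Sum over the intermediate state after 1 hour:
P = P(Degraded→Running)·P(Running→Degraded) + P(Degraded→Idle)·P(Idle→Degraded) + P(Degraded→Degraded)·P(Degraded→Degraded)
  = 0.28×0.4 + 0.36×0.16 + 0.36×0.36
  = 0.1120 + 0.0576 + 0.1296 = 0.2992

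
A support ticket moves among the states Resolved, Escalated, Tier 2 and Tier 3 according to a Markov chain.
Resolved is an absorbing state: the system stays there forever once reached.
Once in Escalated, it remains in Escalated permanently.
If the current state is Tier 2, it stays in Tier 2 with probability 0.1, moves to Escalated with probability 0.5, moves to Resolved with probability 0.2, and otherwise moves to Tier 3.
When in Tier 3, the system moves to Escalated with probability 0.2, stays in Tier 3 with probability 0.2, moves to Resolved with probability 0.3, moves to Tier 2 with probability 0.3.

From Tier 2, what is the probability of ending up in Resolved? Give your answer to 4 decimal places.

0.3333

Let h(s) be the probability of absorption at Resolved starting from transient state s. Then h(Resolved) = 1 and h(Escalated) = 0. By first-step analysis:
h(Tier 2) = 0.2·1 + 0.5·0 + 0.1·h(Tier 2) + 0.2·h(Tier 3)
h(Tier 3) = 0.3·1 + 0.2·0 + 0.3·h(Tier 2) + 0.2·h(Tier 3)
Solving: h(Tier 2) = 0.3333, h(Tier 3) = 0.5000.
Starting from Tier 2, the probability is 0.3333.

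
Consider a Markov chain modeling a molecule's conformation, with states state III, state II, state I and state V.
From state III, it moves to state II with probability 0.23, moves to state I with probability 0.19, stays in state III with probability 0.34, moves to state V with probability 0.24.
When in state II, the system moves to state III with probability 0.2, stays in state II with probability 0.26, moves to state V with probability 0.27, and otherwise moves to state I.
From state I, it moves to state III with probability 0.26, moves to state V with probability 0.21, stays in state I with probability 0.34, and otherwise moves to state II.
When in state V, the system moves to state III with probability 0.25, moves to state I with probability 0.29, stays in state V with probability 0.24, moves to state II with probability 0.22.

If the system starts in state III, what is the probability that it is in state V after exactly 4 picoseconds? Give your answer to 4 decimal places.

0.2386

Propagate the distribution vector 4 picoseconds from state III.
After 0 picoseconds: (1.0000, 0.0000, 0.0000, 0.0000)
After 1 picosecond: (0.3400, 0.2300, 0.1900, 0.2400)
After 2 picoseconds: (0.2710, 0.2269, 0.2609, 0.2412)
After 3 picoseconds: (0.2657, 0.2240, 0.2714, 0.2390)
After 4 picoseconds: (0.2654, 0.2235, 0.2725, 0.2386)
P(in state V after 4 picoseconds) = 0.2386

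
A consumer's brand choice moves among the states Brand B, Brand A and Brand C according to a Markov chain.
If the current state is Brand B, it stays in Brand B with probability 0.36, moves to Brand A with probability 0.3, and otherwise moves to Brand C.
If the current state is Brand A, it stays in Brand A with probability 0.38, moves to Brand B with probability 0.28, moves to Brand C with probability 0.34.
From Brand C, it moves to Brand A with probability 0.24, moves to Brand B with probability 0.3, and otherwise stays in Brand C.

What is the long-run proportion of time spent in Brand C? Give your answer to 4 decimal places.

Let the stationary distribution be π with π = πP and π_1 + π_2 + π_3 = 1.
π_1 = 0.36·π_1 + 0.28·π_2 + 0.3·π_3
π_2 = 0.3·π_1 + 0.38·π_2 + 0.24·π_3
Solving with the normalization constraint gives π = (0.3127, 0.3009, 0.3864).
So the stationary probability of Brand C is 0.3864.

0.3864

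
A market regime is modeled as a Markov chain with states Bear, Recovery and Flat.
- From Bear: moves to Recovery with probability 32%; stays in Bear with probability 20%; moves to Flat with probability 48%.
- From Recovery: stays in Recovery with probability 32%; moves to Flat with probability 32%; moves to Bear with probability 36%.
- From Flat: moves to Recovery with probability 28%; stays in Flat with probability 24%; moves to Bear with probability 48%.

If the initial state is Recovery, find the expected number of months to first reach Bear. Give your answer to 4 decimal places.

Let t(s) be the expected number of months to first reach Bear from state s, with t(Bear) = 0. Conditioning on the first month:
t(Recovery) = 1 + 0.32·t(Recovery) + 0.32·t(Flat)
t(Flat) = 1 + 0.28·t(Recovery) + 0.24·t(Flat)
Solving: t(Recovery) = 2.5281, t(Flat) = 2.2472.
Expected months from Recovery to Bear: 2.5281.

2.5281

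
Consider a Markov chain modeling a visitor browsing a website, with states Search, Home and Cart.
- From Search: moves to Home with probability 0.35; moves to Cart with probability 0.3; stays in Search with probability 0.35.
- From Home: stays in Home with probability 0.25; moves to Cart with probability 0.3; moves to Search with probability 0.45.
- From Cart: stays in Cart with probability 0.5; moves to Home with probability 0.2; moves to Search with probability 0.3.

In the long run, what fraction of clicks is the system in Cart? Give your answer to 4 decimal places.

0.3750

Let the stationary distribution be π with π = πP and π_1 + π_2 + π_3 = 1.
π_1 = 0.35·π_1 + 0.45·π_2 + 0.3·π_3
π_2 = 0.35·π_1 + 0.25·π_2 + 0.2·π_3
Solving with the normalization constraint gives π = (0.3580, 0.2670, 0.3750).
So the stationary probability of Cart is 0.3750.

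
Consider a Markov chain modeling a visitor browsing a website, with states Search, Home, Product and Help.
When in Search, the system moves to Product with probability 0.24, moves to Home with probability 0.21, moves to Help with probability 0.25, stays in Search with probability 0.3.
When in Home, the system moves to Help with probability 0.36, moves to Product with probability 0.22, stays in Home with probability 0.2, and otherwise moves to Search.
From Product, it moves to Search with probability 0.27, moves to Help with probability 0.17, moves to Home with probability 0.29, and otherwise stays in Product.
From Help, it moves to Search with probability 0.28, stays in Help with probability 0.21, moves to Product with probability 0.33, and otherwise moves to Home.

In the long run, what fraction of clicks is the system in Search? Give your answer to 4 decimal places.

Let the stationary distribution be π with π = πP and π_1 + π_2 + π_3 + π_4 = 1.
π_1 = 0.3·π_1 + 0.22·π_2 + 0.27·π_3 + 0.28·π_4
π_2 = 0.21·π_1 + 0.2·π_2 + 0.29·π_3 + 0.18·π_4
π_3 = 0.24·π_1 + 0.22·π_2 + 0.27·π_3 + 0.33·π_4
Solving with the normalization constraint gives π = (0.2694, 0.2217, 0.2654, 0.2434).
So the stationary probability of Search is 0.2694.

0.2694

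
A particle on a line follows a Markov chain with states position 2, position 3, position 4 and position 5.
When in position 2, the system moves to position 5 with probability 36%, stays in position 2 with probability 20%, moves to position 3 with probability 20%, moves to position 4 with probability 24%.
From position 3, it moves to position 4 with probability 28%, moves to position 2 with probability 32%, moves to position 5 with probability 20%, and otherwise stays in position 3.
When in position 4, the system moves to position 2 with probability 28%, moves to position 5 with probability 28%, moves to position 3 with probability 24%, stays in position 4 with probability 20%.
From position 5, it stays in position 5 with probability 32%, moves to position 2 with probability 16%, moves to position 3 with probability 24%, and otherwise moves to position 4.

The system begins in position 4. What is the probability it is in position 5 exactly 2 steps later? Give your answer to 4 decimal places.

0.2944

Propagate the distribution vector 2 steps from position 4.
After 0 steps: (0.0000, 0.0000, 1.0000, 0.0000)
After 1 step: (0.2800, 0.2400, 0.2000, 0.2800)
After 2 steps: (0.2336, 0.2192, 0.2528, 0.2944)
P(in position 5 after 2 steps) = 0.2944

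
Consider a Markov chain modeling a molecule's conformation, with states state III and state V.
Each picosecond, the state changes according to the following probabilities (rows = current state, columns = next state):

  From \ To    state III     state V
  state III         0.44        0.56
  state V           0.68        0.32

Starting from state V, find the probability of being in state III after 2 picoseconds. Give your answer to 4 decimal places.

Sum over the intermediate state after 1 picosecond:
P = P(state V→state III)·P(state III→state III) + P(state V→state V)·P(state V→state III)
  = 0.68×0.44 + 0.32×0.68
  = 0.2992 + 0.2176 = 0.5168

0.5168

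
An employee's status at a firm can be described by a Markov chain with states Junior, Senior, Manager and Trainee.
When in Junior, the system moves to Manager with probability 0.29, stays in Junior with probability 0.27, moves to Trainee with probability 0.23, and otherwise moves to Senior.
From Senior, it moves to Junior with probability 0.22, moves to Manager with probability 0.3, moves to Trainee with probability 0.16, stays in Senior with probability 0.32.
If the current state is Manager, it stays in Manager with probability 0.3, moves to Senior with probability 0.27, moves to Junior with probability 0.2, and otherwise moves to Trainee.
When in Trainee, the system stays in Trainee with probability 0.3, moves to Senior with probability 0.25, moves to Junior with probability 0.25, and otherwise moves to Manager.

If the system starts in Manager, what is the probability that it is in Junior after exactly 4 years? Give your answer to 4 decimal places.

0.2330

Propagate the distribution vector 4 years from Manager.
After 0 years: (0.0000, 0.0000, 1.0000, 0.0000)
After 1 year: (0.2000, 0.2700, 0.3000, 0.2300)
After 2 years: (0.2309, 0.2669, 0.2750, 0.2272)
After 3 years: (0.2329, 0.2649, 0.2750, 0.2272)
After 4 years: (0.2330, 0.2647, 0.2749, 0.2274)
P(in Junior after 4 years) = 0.2330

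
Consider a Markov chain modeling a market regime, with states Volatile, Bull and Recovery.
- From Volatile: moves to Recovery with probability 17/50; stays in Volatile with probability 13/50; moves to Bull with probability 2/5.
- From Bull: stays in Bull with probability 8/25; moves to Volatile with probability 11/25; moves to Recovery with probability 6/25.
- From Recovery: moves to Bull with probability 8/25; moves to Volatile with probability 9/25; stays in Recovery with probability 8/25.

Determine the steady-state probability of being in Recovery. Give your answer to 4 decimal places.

0.2992

Let the stationary distribution be π with π = πP and π_1 + π_2 + π_3 = 1.
π_1 = 0.26·π_1 + 0.44·π_2 + 0.36·π_3
π_2 = 0.4·π_1 + 0.32·π_2 + 0.32·π_3
Solving with the normalization constraint gives π = (0.3526, 0.3482, 0.2992).
So the stationary probability of Recovery is 0.2992.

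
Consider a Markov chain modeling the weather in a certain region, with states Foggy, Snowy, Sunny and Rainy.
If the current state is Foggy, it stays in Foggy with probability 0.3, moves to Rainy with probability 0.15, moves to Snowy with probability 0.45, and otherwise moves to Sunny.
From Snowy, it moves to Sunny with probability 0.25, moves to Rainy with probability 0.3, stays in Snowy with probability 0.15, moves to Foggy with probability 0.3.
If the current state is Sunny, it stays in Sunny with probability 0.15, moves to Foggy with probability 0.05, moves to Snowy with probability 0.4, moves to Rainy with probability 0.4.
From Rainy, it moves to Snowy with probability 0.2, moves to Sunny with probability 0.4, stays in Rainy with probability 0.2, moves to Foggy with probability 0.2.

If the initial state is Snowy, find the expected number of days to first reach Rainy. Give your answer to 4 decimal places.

3.5520

Let t(s) be the expected number of days to first reach Rainy from state s, with t(Rainy) = 0. Conditioning on the first day:
t(Foggy) = 1 + 0.3·t(Foggy) + 0.45·t(Snowy) + 0.1·t(Sunny)
t(Snowy) = 1 + 0.3·t(Foggy) + 0.15·t(Snowy) + 0.25·t(Sunny)
t(Sunny) = 1 + 0.05·t(Foggy) + 0.4·t(Snowy) + 0.15·t(Sunny)
Solving: t(Foggy) = 4.1538, t(Snowy) = 3.5520, t(Sunny) = 3.0924.
Expected days from Snowy to Rainy: 3.5520.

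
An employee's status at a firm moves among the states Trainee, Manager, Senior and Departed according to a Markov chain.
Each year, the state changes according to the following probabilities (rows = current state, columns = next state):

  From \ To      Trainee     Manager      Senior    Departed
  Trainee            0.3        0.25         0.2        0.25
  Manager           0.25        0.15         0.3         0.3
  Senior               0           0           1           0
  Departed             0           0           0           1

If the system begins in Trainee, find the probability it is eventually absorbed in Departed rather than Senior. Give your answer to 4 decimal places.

Let h(s) be the probability of absorption at Departed starting from transient state s. Then h(Departed) = 1 and h(Senior) = 0. By first-step analysis:
h(Trainee) = 0.3·h(Trainee) + 0.25·h(Manager) + 0.2·0 + 0.25·1
h(Manager) = 0.25·h(Trainee) + 0.15·h(Manager) + 0.3·0 + 0.3·1
Solving: h(Trainee) = 0.5399, h(Manager) = 0.5117.
Starting from Trainee, the probability is 0.5399.

0.5399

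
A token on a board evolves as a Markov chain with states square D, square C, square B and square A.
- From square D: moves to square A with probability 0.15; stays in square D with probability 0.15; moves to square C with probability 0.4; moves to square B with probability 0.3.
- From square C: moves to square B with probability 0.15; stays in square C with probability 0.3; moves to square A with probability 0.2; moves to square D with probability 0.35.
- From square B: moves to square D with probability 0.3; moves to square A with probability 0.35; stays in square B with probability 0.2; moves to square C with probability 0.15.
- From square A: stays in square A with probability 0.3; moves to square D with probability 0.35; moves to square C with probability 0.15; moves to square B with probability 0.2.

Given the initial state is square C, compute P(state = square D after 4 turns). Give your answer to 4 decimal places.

0.2824

Propagate the distribution vector 4 turns from square C.
After 0 turns: (0.0000, 1.0000, 0.0000, 0.0000)
After 1 turn: (0.3500, 0.3000, 0.1500, 0.2000)
After 2 turns: (0.2725, 0.2825, 0.2200, 0.2250)
After 3 turns: (0.2845, 0.2605, 0.2131, 0.2419)
After 4 turns: (0.2824, 0.2602, 0.2154, 0.2419)
P(in square D after 4 turns) = 0.2824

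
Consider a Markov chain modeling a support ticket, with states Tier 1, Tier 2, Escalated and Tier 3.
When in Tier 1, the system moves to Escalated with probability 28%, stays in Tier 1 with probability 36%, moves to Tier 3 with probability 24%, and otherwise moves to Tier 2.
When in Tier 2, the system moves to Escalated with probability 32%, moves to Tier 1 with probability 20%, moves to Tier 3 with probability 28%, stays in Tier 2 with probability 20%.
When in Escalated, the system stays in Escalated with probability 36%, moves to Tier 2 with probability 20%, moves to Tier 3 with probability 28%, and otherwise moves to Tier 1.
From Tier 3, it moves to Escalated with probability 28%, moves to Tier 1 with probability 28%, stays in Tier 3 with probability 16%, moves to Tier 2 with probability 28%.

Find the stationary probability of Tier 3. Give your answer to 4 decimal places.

Let the stationary distribution be π with π = πP and π_1 + π_2 + π_3 + π_4 = 1.
π_1 = 0.36·π_1 + 0.2·π_2 + 0.16·π_3 + 0.28·π_4
π_2 = 0.12·π_1 + 0.2·π_2 + 0.2·π_3 + 0.28·π_4
π_3 = 0.28·π_1 + 0.32·π_2 + 0.36·π_3 + 0.28·π_4
Solving with the normalization constraint gives π = (0.2462, 0.1996, 0.3130, 0.2412).
So the stationary probability of Tier 3 is 0.2412.

0.2412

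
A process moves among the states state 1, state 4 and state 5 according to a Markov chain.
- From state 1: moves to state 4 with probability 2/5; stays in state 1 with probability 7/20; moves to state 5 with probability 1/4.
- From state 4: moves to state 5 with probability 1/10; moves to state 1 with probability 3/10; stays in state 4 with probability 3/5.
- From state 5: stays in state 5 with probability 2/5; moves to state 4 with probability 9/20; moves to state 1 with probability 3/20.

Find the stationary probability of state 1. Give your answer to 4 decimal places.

0.2836

Let the stationary distribution be π with π = πP and π_1 + π_2 + π_3 = 1.
π_1 = 0.35·π_1 + 0.3·π_2 + 0.15·π_3
π_2 = 0.4·π_1 + 0.6·π_2 + 0.45·π_3
Solving with the normalization constraint gives π = (0.2836, 0.5127, 0.2036).
So the stationary probability of state 1 is 0.2836.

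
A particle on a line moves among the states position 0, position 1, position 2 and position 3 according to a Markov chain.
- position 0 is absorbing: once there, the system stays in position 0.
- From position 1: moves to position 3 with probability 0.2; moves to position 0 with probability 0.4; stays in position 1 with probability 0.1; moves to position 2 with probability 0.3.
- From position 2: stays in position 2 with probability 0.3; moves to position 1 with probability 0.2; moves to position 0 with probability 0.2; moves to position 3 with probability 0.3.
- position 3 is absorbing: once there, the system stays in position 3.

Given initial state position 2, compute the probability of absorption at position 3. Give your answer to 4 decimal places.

0.5439

Let h(s) be the probability of absorption at position 3 starting from transient state s. Then h(position 3) = 1 and h(position 0) = 0. By first-step analysis:
h(position 1) = 0.4·0 + 0.1·h(position 1) + 0.3·h(position 2) + 0.2·1
h(position 2) = 0.2·0 + 0.2·h(position 1) + 0.3·h(position 2) + 0.3·1
Solving: h(position 1) = 0.4035, h(position 2) = 0.5439.
Starting from position 2, the probability is 0.5439.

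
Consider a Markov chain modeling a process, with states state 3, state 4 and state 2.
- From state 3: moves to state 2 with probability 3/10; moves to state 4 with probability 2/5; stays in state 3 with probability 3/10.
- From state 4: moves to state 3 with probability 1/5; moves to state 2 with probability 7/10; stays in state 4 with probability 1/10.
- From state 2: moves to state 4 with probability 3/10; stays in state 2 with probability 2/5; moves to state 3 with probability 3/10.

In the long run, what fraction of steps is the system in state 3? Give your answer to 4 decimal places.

0.2727

Let the stationary distribution be π with π = πP and π_1 + π_2 + π_3 = 1.
π_1 = 0.3·π_1 + 0.2·π_2 + 0.3·π_3
π_2 = 0.4·π_1 + 0.1·π_2 + 0.3·π_3
Solving with the normalization constraint gives π = (0.2727, 0.2727, 0.4545).
So the stationary probability of state 3 is 0.2727.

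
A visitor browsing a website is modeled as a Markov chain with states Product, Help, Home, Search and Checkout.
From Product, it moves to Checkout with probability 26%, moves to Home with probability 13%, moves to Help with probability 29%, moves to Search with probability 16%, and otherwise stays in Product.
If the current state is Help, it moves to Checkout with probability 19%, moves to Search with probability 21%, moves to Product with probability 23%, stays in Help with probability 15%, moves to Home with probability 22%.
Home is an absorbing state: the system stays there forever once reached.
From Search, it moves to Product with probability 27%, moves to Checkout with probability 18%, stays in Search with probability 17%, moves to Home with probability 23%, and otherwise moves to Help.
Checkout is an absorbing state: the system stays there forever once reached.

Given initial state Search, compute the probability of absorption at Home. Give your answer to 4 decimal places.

0.5046

Let h(s) be the probability of absorption at Home starting from transient state s. Then h(Home) = 1 and h(Checkout) = 0. By first-step analysis:
h(Product) = 0.16·h(Product) + 0.29·h(Help) + 0.13·1 + 0.16·h(Search) + 0.26·0
h(Help) = 0.23·h(Product) + 0.15·h(Help) + 0.22·1 + 0.21·h(Search) + 0.19·0
h(Search) = 0.27·h(Product) + 0.15·h(Help) + 0.23·1 + 0.17·h(Search) + 0.18·0
Solving: h(Product) = 0.4228, h(Help) = 0.4979, h(Search) = 0.5046.
Starting from Search, the probability is 0.5046.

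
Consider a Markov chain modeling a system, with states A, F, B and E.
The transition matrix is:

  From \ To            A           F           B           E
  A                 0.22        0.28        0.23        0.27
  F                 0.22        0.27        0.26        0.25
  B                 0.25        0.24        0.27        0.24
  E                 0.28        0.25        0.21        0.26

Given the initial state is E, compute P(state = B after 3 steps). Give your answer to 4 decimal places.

Propagate the distribution vector 3 steps from E.
After 0 steps: (0.0000, 0.0000, 0.0000, 1.0000)
After 1 step: (0.2800, 0.2500, 0.2100, 0.2600)
After 2 steps: (0.2419, 0.2613, 0.2407, 0.2561)
After 3 steps: (0.2426, 0.2601, 0.2423, 0.2550)
P(in B after 3 steps) = 0.2423

0.2423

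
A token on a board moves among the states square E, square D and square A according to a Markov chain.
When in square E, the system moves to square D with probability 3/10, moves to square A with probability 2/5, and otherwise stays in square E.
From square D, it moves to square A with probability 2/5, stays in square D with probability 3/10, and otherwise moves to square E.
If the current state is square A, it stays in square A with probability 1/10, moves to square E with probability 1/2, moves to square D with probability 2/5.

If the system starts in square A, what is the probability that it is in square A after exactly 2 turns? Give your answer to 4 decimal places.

Sum over the intermediate state after 1 turn:
P = P(square A→square E)·P(square E→square A) + P(square A→square D)·P(square D→square A) + P(square A→square A)·P(square A→square A)
  = 0.5×0.4 + 0.4×0.4 + 0.1×0.1
  = 0.2000 + 0.1600 + 0.0100 = 0.3700

0.3700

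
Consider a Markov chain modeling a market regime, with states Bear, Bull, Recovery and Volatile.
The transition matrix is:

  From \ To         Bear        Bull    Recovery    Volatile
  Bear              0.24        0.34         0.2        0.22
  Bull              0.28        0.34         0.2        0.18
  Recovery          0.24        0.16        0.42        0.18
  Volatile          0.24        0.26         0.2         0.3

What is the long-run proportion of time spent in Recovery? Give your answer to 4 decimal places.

Let the stationary distribution be π with π = πP and π_1 + π_2 + π_3 + π_4 = 1.
π_1 = 0.24·π_1 + 0.28·π_2 + 0.24·π_3 + 0.24·π_4
π_2 = 0.34·π_1 + 0.34·π_2 + 0.16·π_3 + 0.26·π_4
π_3 = 0.2·π_1 + 0.2·π_2 + 0.42·π_3 + 0.2·π_4
Solving with the normalization constraint gives π = (0.2511, 0.2766, 0.2564, 0.2160).
So the stationary probability of Recovery is 0.2564.

0.2564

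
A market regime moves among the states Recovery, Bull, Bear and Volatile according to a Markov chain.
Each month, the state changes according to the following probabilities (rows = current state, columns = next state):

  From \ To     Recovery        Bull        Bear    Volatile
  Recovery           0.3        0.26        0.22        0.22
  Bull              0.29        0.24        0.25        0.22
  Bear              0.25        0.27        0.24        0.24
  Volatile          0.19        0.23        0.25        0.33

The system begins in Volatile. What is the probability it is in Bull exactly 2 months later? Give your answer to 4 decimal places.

0.2480

Propagate the distribution vector 2 months from Volatile.
After 0 months: (0.0000, 0.0000, 0.0000, 1.0000)
After 1 month: (0.1900, 0.2300, 0.2500, 0.3300)
After 2 months: (0.2489, 0.2480, 0.2418, 0.2613)
P(in Bull after 2 months) = 0.2480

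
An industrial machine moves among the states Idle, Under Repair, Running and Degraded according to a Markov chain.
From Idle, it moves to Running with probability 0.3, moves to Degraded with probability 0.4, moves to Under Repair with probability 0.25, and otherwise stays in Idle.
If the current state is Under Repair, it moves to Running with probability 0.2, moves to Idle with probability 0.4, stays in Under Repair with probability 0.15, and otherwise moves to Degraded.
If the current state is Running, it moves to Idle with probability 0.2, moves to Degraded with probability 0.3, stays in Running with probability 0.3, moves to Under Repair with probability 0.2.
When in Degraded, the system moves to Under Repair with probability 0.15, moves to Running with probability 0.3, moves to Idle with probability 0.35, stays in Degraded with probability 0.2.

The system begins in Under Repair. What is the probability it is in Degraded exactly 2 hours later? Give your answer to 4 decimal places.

0.3075

Propagate the distribution vector 2 hours from Under Repair.
After 0 hours: (0.0000, 1.0000, 0.0000, 0.0000)
After 1 hour: (0.4000, 0.1500, 0.2000, 0.2500)
After 2 hours: (0.2075, 0.2000, 0.2850, 0.3075)
P(in Degraded after 2 hours) = 0.3075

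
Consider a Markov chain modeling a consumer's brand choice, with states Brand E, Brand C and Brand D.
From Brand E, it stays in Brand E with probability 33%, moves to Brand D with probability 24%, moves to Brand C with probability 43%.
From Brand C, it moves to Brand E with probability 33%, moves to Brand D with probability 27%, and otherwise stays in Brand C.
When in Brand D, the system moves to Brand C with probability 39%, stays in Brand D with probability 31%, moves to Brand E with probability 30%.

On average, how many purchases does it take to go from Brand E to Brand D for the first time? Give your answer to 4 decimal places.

3.9600

Let t(s) be the expected number of purchases to first reach Brand D from state s, with t(Brand D) = 0. Conditioning on the first purchase:
t(Brand E) = 1 + 0.33·t(Brand E) + 0.43·t(Brand C)
t(Brand C) = 1 + 0.33·t(Brand E) + 0.4·t(Brand C)
Solving: t(Brand E) = 3.9600, t(Brand C) = 3.8447.
Expected purchases from Brand E to Brand D: 3.9600.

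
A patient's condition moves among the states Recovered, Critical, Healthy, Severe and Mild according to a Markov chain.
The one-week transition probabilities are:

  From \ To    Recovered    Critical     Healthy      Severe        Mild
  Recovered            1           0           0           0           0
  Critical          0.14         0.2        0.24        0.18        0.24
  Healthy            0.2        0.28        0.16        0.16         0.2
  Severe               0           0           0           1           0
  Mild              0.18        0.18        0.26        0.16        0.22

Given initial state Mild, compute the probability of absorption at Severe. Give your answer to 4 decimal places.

0.4821

Let h(s) be the probability of absorption at Severe starting from transient state s. Then h(Severe) = 1 and h(Recovered) = 0. By first-step analysis:
h(Critical) = 0.14·0 + 0.2·h(Critical) + 0.24·h(Healthy) + 0.18·1 + 0.24·h(Mild)
h(Healthy) = 0.2·0 + 0.28·h(Critical) + 0.16·h(Healthy) + 0.16·1 + 0.2·h(Mild)
h(Mild) = 0.18·0 + 0.18·h(Critical) + 0.26·h(Healthy) + 0.16·1 + 0.22·h(Mild)
Solving: h(Critical) = 0.5124, h(Healthy) = 0.4761, h(Mild) = 0.4821.
Starting from Mild, the probability is 0.4821.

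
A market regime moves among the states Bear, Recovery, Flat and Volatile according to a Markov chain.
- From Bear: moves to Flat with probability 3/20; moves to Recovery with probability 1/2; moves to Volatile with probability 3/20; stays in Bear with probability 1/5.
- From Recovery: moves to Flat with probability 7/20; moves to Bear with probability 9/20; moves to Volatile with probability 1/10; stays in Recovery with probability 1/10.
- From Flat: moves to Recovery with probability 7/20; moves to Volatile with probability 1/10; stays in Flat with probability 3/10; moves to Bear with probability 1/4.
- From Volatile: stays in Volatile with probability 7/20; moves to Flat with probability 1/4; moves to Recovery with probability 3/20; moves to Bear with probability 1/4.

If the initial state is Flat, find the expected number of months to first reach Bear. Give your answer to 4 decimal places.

3.3142

Let t(s) be the expected number of months to first reach Bear from state s, with t(Bear) = 0. Conditioning on the first month:
t(Recovery) = 1 + 0.1·t(Recovery) + 0.35·t(Flat) + 0.1·t(Volatile)
t(Flat) = 1 + 0.35·t(Recovery) + 0.3·t(Flat) + 0.1·t(Volatile)
t(Volatile) = 1 + 0.15·t(Recovery) + 0.25·t(Flat) + 0.35·t(Volatile)
Solving: t(Recovery) = 2.7839, t(Flat) = 3.3142, t(Volatile) = 3.4556.
Expected months from Flat to Bear: 3.3142.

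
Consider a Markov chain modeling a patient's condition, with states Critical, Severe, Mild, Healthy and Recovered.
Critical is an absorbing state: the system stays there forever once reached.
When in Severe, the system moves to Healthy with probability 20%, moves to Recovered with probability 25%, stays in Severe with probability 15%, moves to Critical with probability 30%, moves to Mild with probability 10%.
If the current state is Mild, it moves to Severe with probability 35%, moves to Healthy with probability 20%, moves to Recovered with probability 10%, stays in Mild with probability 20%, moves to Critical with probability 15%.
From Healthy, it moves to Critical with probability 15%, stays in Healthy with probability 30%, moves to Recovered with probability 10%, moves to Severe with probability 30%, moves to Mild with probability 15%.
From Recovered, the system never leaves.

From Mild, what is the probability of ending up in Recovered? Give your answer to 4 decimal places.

0.4253

Let h(s) be the probability of absorption at Recovered starting from transient state s. Then h(Recovered) = 1 and h(Critical) = 0. By first-step analysis:
h(Severe) = 0.3·0 + 0.15·h(Severe) + 0.1·h(Mild) + 0.2·h(Healthy) + 0.25·1
h(Mild) = 0.15·0 + 0.35·h(Severe) + 0.2·h(Mild) + 0.2·h(Healthy) + 0.1·1
h(Healthy) = 0.15·0 + 0.3·h(Severe) + 0.15·h(Mild) + 0.3·h(Healthy) + 0.1·1
Solving: h(Severe) = 0.4440, h(Mild) = 0.4253, h(Healthy) = 0.4243.
Starting from Mild, the probability is 0.4253.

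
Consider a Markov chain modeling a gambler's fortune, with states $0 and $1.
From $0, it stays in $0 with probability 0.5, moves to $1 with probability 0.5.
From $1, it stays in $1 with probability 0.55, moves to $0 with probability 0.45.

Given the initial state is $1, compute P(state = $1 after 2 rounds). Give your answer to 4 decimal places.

0.5275

Sum over the intermediate state after 1 round:
P = P($1→$0)·P($0→$1) + P($1→$1)·P($1→$1)
  = 0.45×0.5 + 0.55×0.55
  = 0.2250 + 0.3025 = 0.5275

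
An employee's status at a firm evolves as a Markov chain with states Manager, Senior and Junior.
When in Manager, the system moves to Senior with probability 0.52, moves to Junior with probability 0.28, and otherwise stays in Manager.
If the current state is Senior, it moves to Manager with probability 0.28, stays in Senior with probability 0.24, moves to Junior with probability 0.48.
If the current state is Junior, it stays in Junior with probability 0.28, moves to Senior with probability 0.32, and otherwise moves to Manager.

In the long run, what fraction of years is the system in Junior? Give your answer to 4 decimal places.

0.3503

Let the stationary distribution be π with π = πP and π_1 + π_2 + π_3 = 1.
π_1 = 0.2·π_1 + 0.28·π_2 + 0.4·π_3
π_2 = 0.52·π_1 + 0.24·π_2 + 0.32·π_3
Solving with the normalization constraint gives π = (0.2982, 0.3515, 0.3503).
So the stationary probability of Junior is 0.3503.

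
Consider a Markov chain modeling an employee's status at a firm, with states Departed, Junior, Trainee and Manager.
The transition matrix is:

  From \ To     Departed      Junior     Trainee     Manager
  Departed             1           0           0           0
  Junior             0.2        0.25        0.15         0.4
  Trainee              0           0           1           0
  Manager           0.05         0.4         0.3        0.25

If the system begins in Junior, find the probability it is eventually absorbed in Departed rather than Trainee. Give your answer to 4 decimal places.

Let h(s) be the probability of absorption at Departed starting from transient state s. Then h(Departed) = 1 and h(Trainee) = 0. By first-step analysis:
h(Junior) = 0.2·1 + 0.25·h(Junior) + 0.15·0 + 0.4·h(Manager)
h(Manager) = 0.05·1 + 0.4·h(Junior) + 0.3·0 + 0.25·h(Manager)
Solving: h(Junior) = 0.4224, h(Manager) = 0.2919.
Starting from Junior, the probability is 0.4224.

0.4224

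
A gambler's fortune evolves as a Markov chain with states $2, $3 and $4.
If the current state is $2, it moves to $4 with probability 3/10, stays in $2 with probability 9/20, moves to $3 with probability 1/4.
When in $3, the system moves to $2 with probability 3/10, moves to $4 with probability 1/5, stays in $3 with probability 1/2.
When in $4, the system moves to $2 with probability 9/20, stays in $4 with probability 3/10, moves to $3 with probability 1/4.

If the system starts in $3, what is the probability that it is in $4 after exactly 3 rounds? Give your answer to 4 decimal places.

Propagate the distribution vector 3 rounds from $3.
After 0 rounds: (0.0000, 1.0000, 0.0000)
After 1 round: (0.3000, 0.5000, 0.2000)
After 2 rounds: (0.3750, 0.3750, 0.2500)
After 3 rounds: (0.3938, 0.3438, 0.2625)
P(in $4 after 3 rounds) = 0.2625

0.2625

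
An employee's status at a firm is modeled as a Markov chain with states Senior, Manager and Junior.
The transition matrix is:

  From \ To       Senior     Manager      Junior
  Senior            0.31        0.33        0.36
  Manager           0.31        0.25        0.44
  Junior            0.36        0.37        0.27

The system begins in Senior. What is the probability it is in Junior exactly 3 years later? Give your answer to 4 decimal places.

0.3536

Propagate the distribution vector 3 years from Senior.
After 0 years: (1.0000, 0.0000, 0.0000)
After 1 year: (0.3100, 0.3300, 0.3600)
After 2 years: (0.3280, 0.3180, 0.3540)
After 3 years: (0.3277, 0.3187, 0.3536)
P(in Junior after 3 years) = 0.3536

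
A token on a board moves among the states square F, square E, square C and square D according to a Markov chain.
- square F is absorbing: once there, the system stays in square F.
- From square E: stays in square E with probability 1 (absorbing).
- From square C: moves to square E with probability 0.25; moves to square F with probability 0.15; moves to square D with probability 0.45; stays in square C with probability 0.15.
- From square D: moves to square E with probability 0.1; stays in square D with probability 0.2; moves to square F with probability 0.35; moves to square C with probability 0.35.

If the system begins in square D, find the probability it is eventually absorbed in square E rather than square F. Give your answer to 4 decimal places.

Let h(s) be the probability of absorption at square E starting from transient state s. Then h(square E) = 1 and h(square F) = 0. By first-step analysis:
h(square C) = 0.15·0 + 0.25·1 + 0.15·h(square C) + 0.45·h(square D)
h(square D) = 0.35·0 + 0.1·1 + 0.35·h(square C) + 0.2·h(square D)
Solving: h(square C) = 0.4689, h(square D) = 0.3301.
Starting from square D, the probability is 0.3301.

0.3301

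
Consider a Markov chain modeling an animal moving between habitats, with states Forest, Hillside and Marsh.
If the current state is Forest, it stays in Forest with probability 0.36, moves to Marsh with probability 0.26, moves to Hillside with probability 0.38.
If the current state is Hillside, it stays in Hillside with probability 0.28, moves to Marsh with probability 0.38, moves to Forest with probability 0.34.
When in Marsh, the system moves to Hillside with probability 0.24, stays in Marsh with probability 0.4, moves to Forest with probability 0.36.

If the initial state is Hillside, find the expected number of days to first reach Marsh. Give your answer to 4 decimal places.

2.9554

Let t(s) be the expected number of days to first reach Marsh from state s, with t(Marsh) = 0. Conditioning on the first day:
t(Forest) = 1 + 0.36·t(Forest) + 0.38·t(Hillside)
t(Hillside) = 1 + 0.34·t(Forest) + 0.28·t(Hillside)
Solving: t(Forest) = 3.3172, t(Hillside) = 2.9554.
Expected days from Hillside to Marsh: 2.9554.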